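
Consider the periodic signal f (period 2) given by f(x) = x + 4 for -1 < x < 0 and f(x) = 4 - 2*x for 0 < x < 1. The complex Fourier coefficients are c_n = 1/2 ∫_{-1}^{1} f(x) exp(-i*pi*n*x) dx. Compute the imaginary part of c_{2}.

-1/(4*pi)

Since f is real-valued, Im(c_{2}) = -1/2 ∫_{-1}^{1} f(x) sin(2*pi*x) dx = -b_{2}/2.
Split the integral at the breakpoints.
Integrating by parts (boundary term plus one more integral), an antiderivative of (x + 4) sin(2*pi*x) is -x*cos(2*pi*x)/(2*pi) + sin(2*pi*x)/(4*pi**2) - 2*cos(2*pi*x)/pi; evaluating from -1 to 0: ∫_{-1}^{0} (x + 4) sin(2*pi*x) dx = (-2/pi) - (-3/(2*pi)) = -1/(2*pi).
Integrating by parts (boundary term plus one more integral), an antiderivative of (4 - 2*x) sin(2*pi*x) is x*cos(2*pi*x)/pi - sin(2*pi*x)/(2*pi**2) - 2*cos(2*pi*x)/pi; evaluating from 0 to 1: ∫_{0}^{1} (4 - 2*x) sin(2*pi*x) dx = (-1/pi) - (-2/pi) = 1/pi.
So ∫_{-1}^{1} f(x) sin(2*pi*x) dx = 1/(2*pi).
Hence Im(c_{2}) = (-1/2)·(1/(2*pi)) = -1/(4*pi).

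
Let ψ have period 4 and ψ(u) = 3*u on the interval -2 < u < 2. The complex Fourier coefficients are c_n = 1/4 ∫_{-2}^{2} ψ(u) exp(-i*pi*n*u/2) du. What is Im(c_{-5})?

Since ψ is real-valued, Im(c_{-5}) = -1/4 ∫_{-2}^{2} ψ(u) sin(-5*pi*u/2) du = b_{5}/2.
ψ is odd and sin(-5*pi*u/2) is odd, so the integrand is even: ∫_{-2}^{2} ψ(u) sin(-5*pi*u/2) du = 2∫_0^{2} ψ(u) sin(-5*pi*u/2) du.
Integrating by parts (boundary term plus one more integral), an antiderivative of (3*u) sin(-5*pi*u/2) is 6*u*cos(5*pi*u/2)/(5*pi) - 12*sin(5*pi*u/2)/(25*pi**2); evaluating from 0 to 2: ∫_{0}^{2} (3*u) sin(-5*pi*u/2) du = (-12/(5*pi)) - (0) = -12/(5*pi).
So ∫_{-2}^{2} ψ(u) sin(-5*pi*u/2) du = -24/(5*pi).
Hence Im(c_{-5}) = (-1/4)·(-24/(5*pi)) = 6/(5*pi).

6/(5*pi)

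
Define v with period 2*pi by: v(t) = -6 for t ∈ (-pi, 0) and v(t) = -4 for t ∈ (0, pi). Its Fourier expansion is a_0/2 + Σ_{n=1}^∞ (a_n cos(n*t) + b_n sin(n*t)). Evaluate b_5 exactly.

4/(5*pi)

b_5 = 1/pi ∫_{-pi}^{pi} v(t) sin(5*t) dt.
Split the integral at the breakpoints.
Directly, an antiderivative of (-6) sin(5*t) is 6*cos(5*t)/5; evaluating from -pi to 0: ∫_{-pi}^{0} (-6) sin(5*t) dt = (6/5) - (-6/5) = 12/5.
Directly, an antiderivative of (-4) sin(5*t) is 4*cos(5*t)/5; evaluating from 0 to pi: ∫_{0}^{pi} (-4) sin(5*t) dt = (-4/5) - (4/5) = -8/5.
Summing the pieces and multiplying by (1/pi) gives b_5 = 4/(5*pi).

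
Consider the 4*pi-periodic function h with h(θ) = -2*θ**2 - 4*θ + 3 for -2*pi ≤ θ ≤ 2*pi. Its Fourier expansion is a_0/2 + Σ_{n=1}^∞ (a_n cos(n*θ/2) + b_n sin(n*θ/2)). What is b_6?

b_6 = (1/(2*pi)) ∫_{-2*pi}^{2*pi} h(θ) sin(3*θ) dθ.
Integrating by parts twice (tabular method), an antiderivative of (-2*θ**2 - 4*θ + 3) sin(3*θ) is 2*θ**2*cos(3*θ)/3 - 4*θ*sin(3*θ)/9 + 4*θ*cos(3*θ)/3 - 4*sin(3*θ)/9 - 31*cos(3*θ)/27; evaluating from -2*pi to 2*pi: ∫_{-2*pi}^{2*pi} (-2*θ**2 - 4*θ + 3) sin(3*θ) dθ = (-31/27 + 8*pi/3 + 8*pi**2/3) - (-8*pi/3 - 31/27 + 8*pi**2/3) = 16*pi/3.
Hence b_6 = (1/(2*pi))·(16*pi/3) = 8/3.

8/3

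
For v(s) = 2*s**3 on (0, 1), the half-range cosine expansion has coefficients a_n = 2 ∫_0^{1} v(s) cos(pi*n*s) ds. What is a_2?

a_2 = 2 ∫_0^{1} (2*s**3) cos(2*pi*s) ds.
Integrating by parts three times (tabular method), an antiderivative of (2*s**3) cos(2*pi*s) is s**3*sin(2*pi*s)/pi + 3*s**2*cos(2*pi*s)/(2*pi**2) - 3*s*sin(2*pi*s)/(2*pi**3) - 3*cos(2*pi*s)/(4*pi**4); evaluating from 0 to 1: ∫_{0}^{1} (2*s**3) cos(2*pi*s) ds = (3*(-1 + 2*pi**2)/(4*pi**4)) - (-3/(4*pi**4)) = 3/(2*pi**2).
Hence a_2 = 2·(3/(2*pi**2)) = 3/pi**2.

3/pi**2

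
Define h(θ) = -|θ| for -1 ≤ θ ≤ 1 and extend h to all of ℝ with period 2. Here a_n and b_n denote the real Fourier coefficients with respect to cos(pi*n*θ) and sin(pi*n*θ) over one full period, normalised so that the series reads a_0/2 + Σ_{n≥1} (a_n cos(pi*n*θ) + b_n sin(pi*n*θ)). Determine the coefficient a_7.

a_7 = ∫_{-1}^{1} h(θ) cos(7*pi*θ) dθ.
h is even and cos(7*pi*θ) is even, so the integrand is even and a_7 = 2 ∫_0^{1} h(θ) cos(7*pi*θ) dθ.
Integrating by parts (boundary term plus one more integral), an antiderivative of (-θ) cos(7*pi*θ) is -θ*sin(7*pi*θ)/(7*pi) - cos(7*pi*θ)/(49*pi**2); evaluating from 0 to 1: ∫_{0}^{1} (-θ) cos(7*pi*θ) dθ = (1/(49*pi**2)) - (-1/(49*pi**2)) = 2/(49*pi**2).
Hence a_7 = 2·(2/(49*pi**2)) = 4/(49*pi**2).

4/(49*pi**2)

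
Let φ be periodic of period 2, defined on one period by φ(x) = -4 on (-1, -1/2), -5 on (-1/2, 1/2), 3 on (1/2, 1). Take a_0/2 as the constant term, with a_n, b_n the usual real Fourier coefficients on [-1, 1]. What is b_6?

-7/(3*pi)

b_6 = ∫_{-1}^{1} φ(x) sin(6*pi*x) dx.
Split the integral at the breakpoints.
Directly, an antiderivative of (-4) sin(6*pi*x) is 2*cos(6*pi*x)/(3*pi); evaluating from -1 to -1/2: ∫_{-1}^{-1/2} (-4) sin(6*pi*x) dx = (-2/(3*pi)) - (2/(3*pi)) = -4/(3*pi).
Directly, an antiderivative of (-5) sin(6*pi*x) is 5*cos(6*pi*x)/(6*pi); evaluating from -1/2 to 1/2: ∫_{-1/2}^{1/2} (-5) sin(6*pi*x) dx = (-5/(6*pi)) - (-5/(6*pi)) = 0.
Directly, an antiderivative of (3) sin(6*pi*x) is -cos(6*pi*x)/(2*pi); evaluating from 1/2 to 1: ∫_{1/2}^{1} (3) sin(6*pi*x) dx = (-1/(2*pi)) - (1/(2*pi)) = -1/pi.
Summing the pieces gives b_6 = -7/(3*pi).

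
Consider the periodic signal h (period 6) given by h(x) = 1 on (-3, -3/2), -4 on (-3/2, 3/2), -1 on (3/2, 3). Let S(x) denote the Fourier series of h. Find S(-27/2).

-3/2

x = -27/2 differs from x = -3/2 by -2 full period(s), and the series is 6-periodic.
At x = -3/2 the one-sided limits are h(-3/2^-) = 1 and h(-3/2^+) = -4.
By Dirichlet's theorem the series converges to their average, [(1) + (-4)]/2 = -3/2.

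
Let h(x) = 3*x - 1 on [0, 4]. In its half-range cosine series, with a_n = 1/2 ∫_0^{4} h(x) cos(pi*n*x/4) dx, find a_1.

a_1 = 1/2 ∫_0^{4} (3*x - 1) cos(pi*x/4) dx.
Integrating by parts (boundary term plus one more integral), an antiderivative of (3*x - 1) cos(pi*x/4) is 12*x*sin(pi*x/4)/pi - 4*sin(pi*x/4)/pi + 48*cos(pi*x/4)/pi**2; evaluating from 0 to 4: ∫_{0}^{4} (3*x - 1) cos(pi*x/4) dx = (-48/pi**2) - (48/pi**2) = -96/pi**2.
Hence a_1 = (1/2)·(-96/pi**2) = -48/pi**2.

-48/pi**2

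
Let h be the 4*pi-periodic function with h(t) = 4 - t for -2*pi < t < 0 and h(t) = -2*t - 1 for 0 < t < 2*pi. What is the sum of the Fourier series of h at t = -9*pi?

t = -9*pi differs from t = -pi by -2 full period(s), and the series is 4*pi-periodic.
h is continuous at t = -pi with value pi + 4, so the series converges to pi + 4 there.

pi + 4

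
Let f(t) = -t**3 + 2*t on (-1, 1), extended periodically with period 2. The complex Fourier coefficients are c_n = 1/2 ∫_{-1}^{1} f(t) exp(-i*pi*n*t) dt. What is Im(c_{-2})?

Since f is real-valued, Im(c_{-2}) = -1/2 ∫_{-1}^{1} f(t) sin(-2*pi*t) dt = b_{2}/2.
f is odd and sin(-2*pi*t) is odd, so the integrand is even: ∫_{-1}^{1} f(t) sin(-2*pi*t) dt = 2∫_0^{1} f(t) sin(-2*pi*t) dt.
Integrating by parts three times (tabular method), an antiderivative of (-t**3 + 2*t) sin(-2*pi*t) is -t**3*cos(2*pi*t)/(2*pi) + 3*t**2*sin(2*pi*t)/(4*pi**2) + 3*t*cos(2*pi*t)/(4*pi**3) + t*cos(2*pi*t)/pi - sin(2*pi*t)/(2*pi**2) - 3*sin(2*pi*t)/(8*pi**4); evaluating from 0 to 1: ∫_{0}^{1} (-t**3 + 2*t) sin(-2*pi*t) dt = ((3 + 2*pi**2)/(4*pi**3)) - (0) = (3 + 2*pi**2)/(4*pi**3).
So ∫_{-1}^{1} f(t) sin(-2*pi*t) dt = (3/2 + pi**2)/pi**3.
Hence Im(c_{-2}) = (-1/2)·((3/2 + pi**2)/pi**3) = (-2*pi**2 - 3)/(4*pi**3).

(-2*pi**2 - 3)/(4*pi**3)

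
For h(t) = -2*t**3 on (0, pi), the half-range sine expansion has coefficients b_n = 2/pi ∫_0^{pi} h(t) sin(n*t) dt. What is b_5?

24/125 - 4*pi**2/5

b_5 = 2/pi ∫_0^{pi} (-2*t**3) sin(5*t) dt.
Integrating by parts three times (tabular method), an antiderivative of (-2*t**3) sin(5*t) is 2*t**3*cos(5*t)/5 - 6*t**2*sin(5*t)/25 - 12*t*cos(5*t)/125 + 12*sin(5*t)/625; evaluating from 0 to pi: ∫_{0}^{pi} (-2*t**3) sin(5*t) dt = (2*pi*(6 - 25*pi**2)/125) - (0) = 2*pi*(6 - 25*pi**2)/125.
Hence b_5 = (2/pi)·(2*pi*(6 - 25*pi**2)/125) = 24/125 - 4*pi**2/5.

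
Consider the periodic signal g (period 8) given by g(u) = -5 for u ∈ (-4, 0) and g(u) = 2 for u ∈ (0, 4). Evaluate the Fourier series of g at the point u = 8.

u = 8 differs from u = 0 by 1 full period(s), and the series is 8-periodic.
At u = 0 the one-sided limits are g(0^-) = -5 and g(0^+) = 2.
By Dirichlet's theorem the series converges to their average, [(-5) + (2)]/2 = -3/2.

-3/2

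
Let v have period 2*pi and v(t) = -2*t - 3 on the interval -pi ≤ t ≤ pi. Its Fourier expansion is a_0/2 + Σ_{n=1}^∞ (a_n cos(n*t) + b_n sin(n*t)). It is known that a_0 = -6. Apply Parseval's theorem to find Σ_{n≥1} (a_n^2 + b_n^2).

Parseval: a_0^2/2 + Σ_{n≥1} (a_n^2+b_n^2) = 1/pi ∫_{-pi}^{pi} v(t)^2 dt = 18 + 8*pi**2/3.
Subtract a_0^2/2 = 18: Σ (a_n^2+b_n^2) = 8*pi**2/3.

8*pi**2/3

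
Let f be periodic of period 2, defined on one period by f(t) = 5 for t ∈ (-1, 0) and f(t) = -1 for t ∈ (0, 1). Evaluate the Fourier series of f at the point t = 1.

t = 1 differs from t = -1 by 1 full period(s), and the series is 2-periodic.
At t = -1 the one-sided limits are f(-1^-) = -1 and f(-1^+) = 5.
By Dirichlet's theorem the series converges to their average, [(-1) + (5)]/2 = 2.

2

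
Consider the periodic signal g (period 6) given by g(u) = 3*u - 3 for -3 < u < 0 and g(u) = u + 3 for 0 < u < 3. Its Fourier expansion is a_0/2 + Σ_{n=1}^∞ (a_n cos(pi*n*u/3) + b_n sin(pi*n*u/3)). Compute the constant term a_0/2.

a_0 = 1/3 ∫_{-3}^{3} g(u) du = 1/3 · (-9) = -3.
So the constant term a_0/2 = -3/2.

-3/2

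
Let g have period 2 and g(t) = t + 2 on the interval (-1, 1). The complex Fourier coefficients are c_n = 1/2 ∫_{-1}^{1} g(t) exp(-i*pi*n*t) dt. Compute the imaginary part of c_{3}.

-1/(3*pi)

Since g is real-valued, Im(c_{3}) = -1/2 ∫_{-1}^{1} g(t) sin(3*pi*t) dt = -b_{3}/2.
Integrating by parts (boundary term plus one more integral), an antiderivative of (t + 2) sin(3*pi*t) is -t*cos(3*pi*t)/(3*pi) + sin(3*pi*t)/(9*pi**2) - 2*cos(3*pi*t)/(3*pi); evaluating from -1 to 1: ∫_{-1}^{1} (t + 2) sin(3*pi*t) dt = (1/pi) - (1/(3*pi)) = 2/(3*pi).
Hence Im(c_{3}) = (-1/2)·(2/(3*pi)) = -1/(3*pi).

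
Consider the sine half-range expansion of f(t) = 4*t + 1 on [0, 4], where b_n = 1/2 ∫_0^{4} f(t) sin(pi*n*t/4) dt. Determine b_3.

12/pi

b_3 = 1/2 ∫_0^{4} (4*t + 1) sin(3*pi*t/4) dt.
Integrating by parts (boundary term plus one more integral), an antiderivative of (4*t + 1) sin(3*pi*t/4) is -16*t*cos(3*pi*t/4)/(3*pi) + 64*sin(3*pi*t/4)/(9*pi**2) - 4*cos(3*pi*t/4)/(3*pi); evaluating from 0 to 4: ∫_{0}^{4} (4*t + 1) sin(3*pi*t/4) dt = (68/(3*pi)) - (-4/(3*pi)) = 24/pi.
Hence b_3 = (1/2)·(24/pi) = 12/pi.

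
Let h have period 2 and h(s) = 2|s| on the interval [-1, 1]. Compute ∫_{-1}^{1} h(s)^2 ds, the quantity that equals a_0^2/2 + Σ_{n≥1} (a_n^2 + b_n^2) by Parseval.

∫_{-1}^{1} h(s)^2 ds = 8/3.

8/3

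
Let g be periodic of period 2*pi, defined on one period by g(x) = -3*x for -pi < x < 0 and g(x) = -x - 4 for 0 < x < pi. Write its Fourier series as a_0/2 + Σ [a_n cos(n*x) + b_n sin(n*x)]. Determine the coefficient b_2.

2

b_2 = 1/pi ∫_{-pi}^{pi} g(x) sin(2*x) dx.
Split the integral at the breakpoints.
Integrating by parts (boundary term plus one more integral), an antiderivative of (-3*x) sin(2*x) is 3*x*cos(2*x)/2 - 3*sin(2*x)/4; evaluating from -pi to 0: ∫_{-pi}^{0} (-3*x) sin(2*x) dx = (0) - (-3*pi/2) = 3*pi/2.
Integrating by parts (boundary term plus one more integral), an antiderivative of (-x - 4) sin(2*x) is x*cos(2*x)/2 - sin(2*x)/4 + 2*cos(2*x); evaluating from 0 to pi: ∫_{0}^{pi} (-x - 4) sin(2*x) dx = (pi/2 + 2) - (2) = pi/2.
Summing the pieces and multiplying by (1/pi) gives b_2 = 2.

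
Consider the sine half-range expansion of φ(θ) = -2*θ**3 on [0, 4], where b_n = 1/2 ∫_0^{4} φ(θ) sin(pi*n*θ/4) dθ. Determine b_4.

b_4 = 1/2 ∫_0^{4} (-2*θ**3) sin(pi*θ) dθ.
Integrating by parts three times (tabular method), an antiderivative of (-2*θ**3) sin(pi*θ) is 2*θ**3*cos(pi*θ)/pi - 6*θ**2*sin(pi*θ)/pi**2 - 12*θ*cos(pi*θ)/pi**3 + 12*sin(pi*θ)/pi**4; evaluating from 0 to 4: ∫_{0}^{4} (-2*θ**3) sin(pi*θ) dθ = (-48/pi**3 + 128/pi) - (0) = -48/pi**3 + 128/pi.
Hence b_4 = (1/2)·(-48/pi**3 + 128/pi) = -24/pi**3 + 64/pi.

-24/pi**3 + 64/pi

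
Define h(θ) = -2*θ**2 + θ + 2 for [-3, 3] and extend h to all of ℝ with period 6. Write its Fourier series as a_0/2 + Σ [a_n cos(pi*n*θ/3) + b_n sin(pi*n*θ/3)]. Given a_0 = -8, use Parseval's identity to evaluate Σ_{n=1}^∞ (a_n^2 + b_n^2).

Parseval: a_0^2/2 + Σ_{n≥1} (a_n^2+b_n^2) = 1/3 ∫_{-3}^{3} h(θ)^2 dθ = 478/5.
Subtract a_0^2/2 = 32: Σ (a_n^2+b_n^2) = 318/5.

318/5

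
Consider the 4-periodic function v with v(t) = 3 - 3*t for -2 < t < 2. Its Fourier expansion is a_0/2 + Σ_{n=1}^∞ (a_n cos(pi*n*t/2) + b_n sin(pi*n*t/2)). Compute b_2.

6/pi

b_2 = 1/2 ∫_{-2}^{2} v(t) sin(pi*t) dt.
Integrating by parts (boundary term plus one more integral), an antiderivative of (3 - 3*t) sin(pi*t) is 3*t*cos(pi*t)/pi - 3*sin(pi*t)/pi**2 - 3*cos(pi*t)/pi; evaluating from -2 to 2: ∫_{-2}^{2} (3 - 3*t) sin(pi*t) dt = (3/pi) - (-9/pi) = 12/pi.
Hence b_2 = (1/2)·(12/pi) = 6/pi.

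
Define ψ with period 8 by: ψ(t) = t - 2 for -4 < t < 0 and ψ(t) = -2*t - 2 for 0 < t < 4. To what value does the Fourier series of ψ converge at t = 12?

t = 12 differs from t = 4 by 1 full period(s), and the series is 8-periodic.
At t = 4 the one-sided limits are ψ(4^-) = -10 and ψ(4^+) = -6.
By Dirichlet's theorem the series converges to their average, [(-10) + (-6)]/2 = -8.

-8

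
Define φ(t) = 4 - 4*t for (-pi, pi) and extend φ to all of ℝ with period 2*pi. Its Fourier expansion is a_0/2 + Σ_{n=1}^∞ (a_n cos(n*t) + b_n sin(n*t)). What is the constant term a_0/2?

a_0 = 1/pi ∫_{-pi}^{pi} φ(t) dt = 1/pi · (8*pi) = 8.
So the constant term a_0/2 = 4.

4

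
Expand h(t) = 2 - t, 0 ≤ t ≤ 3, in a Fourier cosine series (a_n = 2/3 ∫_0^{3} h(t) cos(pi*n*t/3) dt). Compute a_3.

4/(3*pi**2)

a_3 = 2/3 ∫_0^{3} (2 - t) cos(pi*t) dt.
Integrating by parts (boundary term plus one more integral), an antiderivative of (2 - t) cos(pi*t) is -t*sin(pi*t)/pi + 2*sin(pi*t)/pi - cos(pi*t)/pi**2; evaluating from 0 to 3: ∫_{0}^{3} (2 - t) cos(pi*t) dt = (pi**(-2)) - (-1/pi**2) = 2/pi**2.
Hence a_3 = (2/3)·(2/pi**2) = 4/(3*pi**2).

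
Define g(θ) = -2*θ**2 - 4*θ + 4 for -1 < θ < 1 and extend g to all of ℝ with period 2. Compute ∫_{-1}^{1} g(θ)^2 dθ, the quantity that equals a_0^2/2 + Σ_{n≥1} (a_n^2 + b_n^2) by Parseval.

168/5

∫_{-1}^{1} g(θ)^2 dθ = 168/5.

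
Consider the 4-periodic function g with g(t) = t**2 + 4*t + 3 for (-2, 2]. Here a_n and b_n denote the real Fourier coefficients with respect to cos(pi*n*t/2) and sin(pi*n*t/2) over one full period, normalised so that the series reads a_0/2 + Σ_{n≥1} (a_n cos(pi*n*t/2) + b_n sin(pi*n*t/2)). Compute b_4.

b_4 = 1/2 ∫_{-2}^{2} g(t) sin(2*pi*t) dt.
Integrating by parts twice (tabular method), an antiderivative of (t**2 + 4*t + 3) sin(2*pi*t) is -t**2*cos(2*pi*t)/(2*pi) + t*sin(2*pi*t)/(2*pi**2) - 2*t*cos(2*pi*t)/pi + sin(2*pi*t)/pi**2 - 3*cos(2*pi*t)/(2*pi) + cos(2*pi*t)/(4*pi**3); evaluating from -2 to 2: ∫_{-2}^{2} (t**2 + 4*t + 3) sin(2*pi*t) dt = ((1 - 30*pi**2)/(4*pi**3)) - ((1 + 2*pi**2)/(4*pi**3)) = -8/pi.
Hence b_4 = (1/2)·(-8/pi) = -4/pi.

-4/pi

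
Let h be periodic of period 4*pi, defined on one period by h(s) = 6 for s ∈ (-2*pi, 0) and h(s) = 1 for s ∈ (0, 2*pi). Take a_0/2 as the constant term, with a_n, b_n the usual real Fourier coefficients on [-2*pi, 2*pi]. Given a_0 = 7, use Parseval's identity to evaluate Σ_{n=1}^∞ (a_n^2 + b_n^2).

Parseval: a_0^2/2 + Σ_{n≥1} (a_n^2+b_n^2) = (1/(2*pi)) ∫_{-2*pi}^{2*pi} h(s)^2 ds = 37.
Subtract a_0^2/2 = 49/2: Σ (a_n^2+b_n^2) = 25/2.

25/2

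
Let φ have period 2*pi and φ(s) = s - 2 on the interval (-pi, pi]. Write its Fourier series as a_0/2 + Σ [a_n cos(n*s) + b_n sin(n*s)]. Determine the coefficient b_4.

b_4 = 1/pi ∫_{-pi}^{pi} φ(s) sin(4*s) ds.
Integrating by parts (boundary term plus one more integral), an antiderivative of (s - 2) sin(4*s) is -s*cos(4*s)/4 + sin(4*s)/16 + cos(4*s)/2; evaluating from -pi to pi: ∫_{-pi}^{pi} (s - 2) sin(4*s) ds = (1/2 - pi/4) - (1/2 + pi/4) = -pi/2.
Hence b_4 = (1/pi)·(-pi/2) = -1/2.

-1/2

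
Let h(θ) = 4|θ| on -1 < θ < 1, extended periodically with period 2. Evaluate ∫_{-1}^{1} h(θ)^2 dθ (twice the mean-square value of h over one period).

32/3

∫_{-1}^{1} h(θ)^2 dθ = 32/3.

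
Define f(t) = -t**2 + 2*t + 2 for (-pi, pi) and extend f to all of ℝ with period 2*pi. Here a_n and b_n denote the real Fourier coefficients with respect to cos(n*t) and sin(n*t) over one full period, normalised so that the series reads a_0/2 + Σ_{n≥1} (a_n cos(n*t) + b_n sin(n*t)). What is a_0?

4 - 2*pi**2/3

a_0 = 1/pi ∫_{-pi}^{pi} f(t) dt = 1/pi · (2*pi*(6 - pi**2)/3) = 4 - 2*pi**2/3.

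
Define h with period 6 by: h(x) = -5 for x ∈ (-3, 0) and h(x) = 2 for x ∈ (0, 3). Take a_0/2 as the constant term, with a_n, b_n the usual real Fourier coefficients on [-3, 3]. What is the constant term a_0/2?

-3/2

a_0 = 1/3 ∫_{-3}^{3} h(x) dx = 1/3 · (-9) = -3.
So the constant term a_0/2 = -3/2.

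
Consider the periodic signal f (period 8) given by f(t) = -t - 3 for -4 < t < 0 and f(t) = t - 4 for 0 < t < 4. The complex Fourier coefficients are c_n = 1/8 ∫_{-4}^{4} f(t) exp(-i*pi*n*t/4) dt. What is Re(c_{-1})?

-8/pi**2

Since f is real-valued, Re(c_{-1}) = 1/8 ∫_{-4}^{4} f(t) cos(-pi*t/4) dt = a_{1}/2.
Split the integral at the breakpoints.
Integrating by parts (boundary term plus one more integral), an antiderivative of (-t - 3) cos(-pi*t/4) is -4*t*sin(pi*t/4)/pi - 12*sin(pi*t/4)/pi - 16*cos(pi*t/4)/pi**2; evaluating from -4 to 0: ∫_{-4}^{0} (-t - 3) cos(-pi*t/4) dt = (-16/pi**2) - (16/pi**2) = -32/pi**2.
Integrating by parts (boundary term plus one more integral), an antiderivative of (t - 4) cos(-pi*t/4) is 4*t*sin(pi*t/4)/pi - 16*sin(pi*t/4)/pi + 16*cos(pi*t/4)/pi**2; evaluating from 0 to 4: ∫_{0}^{4} (t - 4) cos(-pi*t/4) dt = (-16/pi**2) - (16/pi**2) = -32/pi**2.
So ∫_{-4}^{4} f(t) cos(-pi*t/4) dt = -64/pi**2.
Hence Re(c_{-1}) = (1/8)·(-64/pi**2) = -8/pi**2.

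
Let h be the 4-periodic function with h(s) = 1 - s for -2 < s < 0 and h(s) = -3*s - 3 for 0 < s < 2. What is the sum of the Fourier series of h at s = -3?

-6

s = -3 differs from s = 1 by -1 full period(s), and the series is 4-periodic.
h is continuous at s = 1 with value -6, so the series converges to -6 there.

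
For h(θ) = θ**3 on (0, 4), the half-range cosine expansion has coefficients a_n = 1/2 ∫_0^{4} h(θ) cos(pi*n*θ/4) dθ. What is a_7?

a_7 = 1/2 ∫_0^{4} (θ**3) cos(7*pi*θ/4) dθ.
Integrating by parts three times (tabular method), an antiderivative of (θ**3) cos(7*pi*θ/4) is 4*θ**3*sin(7*pi*θ/4)/(7*pi) + 48*θ**2*cos(7*pi*θ/4)/(49*pi**2) - 384*θ*sin(7*pi*θ/4)/(343*pi**3) - 1536*cos(7*pi*θ/4)/(2401*pi**4); evaluating from 0 to 4: ∫_{0}^{4} (θ**3) cos(7*pi*θ/4) dθ = (768*(2 - 49*pi**2)/(2401*pi**4)) - (-1536/(2401*pi**4)) = 768*(4 - 49*pi**2)/(2401*pi**4).
Hence a_7 = (1/2)·(768*(4 - 49*pi**2)/(2401*pi**4)) = 384*(4 - 49*pi**2)/(2401*pi**4).

384*(4 - 49*pi**2)/(2401*pi**4)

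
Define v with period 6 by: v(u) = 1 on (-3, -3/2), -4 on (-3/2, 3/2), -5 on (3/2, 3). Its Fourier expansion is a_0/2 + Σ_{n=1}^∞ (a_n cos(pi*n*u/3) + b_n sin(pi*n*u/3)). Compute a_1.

a_1 = 1/3 ∫_{-3}^{3} v(u) cos(pi*u/3) du.
Split the integral at the breakpoints.
Directly, an antiderivative of (1) cos(pi*u/3) is 3*sin(pi*u/3)/pi; evaluating from -3 to -3/2: ∫_{-3}^{-3/2} (1) cos(pi*u/3) du = (-3/pi) - (0) = -3/pi.
Directly, an antiderivative of (-4) cos(pi*u/3) is -12*sin(pi*u/3)/pi; evaluating from -3/2 to 3/2: ∫_{-3/2}^{3/2} (-4) cos(pi*u/3) du = (-12/pi) - (12/pi) = -24/pi.
Directly, an antiderivative of (-5) cos(pi*u/3) is -15*sin(pi*u/3)/pi; evaluating from 3/2 to 3: ∫_{3/2}^{3} (-5) cos(pi*u/3) du = (0) - (-15/pi) = 15/pi.
Summing the pieces and multiplying by (1/3) gives a_1 = -4/pi.

-4/pi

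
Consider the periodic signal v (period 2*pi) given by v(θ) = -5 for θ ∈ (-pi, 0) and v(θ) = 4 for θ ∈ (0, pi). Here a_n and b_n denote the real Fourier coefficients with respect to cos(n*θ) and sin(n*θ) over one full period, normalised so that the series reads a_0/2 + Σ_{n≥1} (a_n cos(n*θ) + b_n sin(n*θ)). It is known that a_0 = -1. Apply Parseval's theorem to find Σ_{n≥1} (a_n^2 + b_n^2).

81/2

Parseval: a_0^2/2 + Σ_{n≥1} (a_n^2+b_n^2) = 1/pi ∫_{-pi}^{pi} v(θ)^2 dθ = 41.
Subtract a_0^2/2 = 1/2: Σ (a_n^2+b_n^2) = 81/2.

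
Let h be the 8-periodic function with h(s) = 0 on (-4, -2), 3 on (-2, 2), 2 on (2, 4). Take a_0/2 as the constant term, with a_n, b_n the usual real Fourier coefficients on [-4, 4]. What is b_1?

2/pi

b_1 = 1/4 ∫_{-4}^{4} h(s) sin(pi*s/4) ds.
Split the integral at the breakpoints.
∫_{-4}^{-2} (0) sin(pi*s/4) ds = 0.
Directly, an antiderivative of (3) sin(pi*s/4) is -12*cos(pi*s/4)/pi; evaluating from -2 to 2: ∫_{-2}^{2} (3) sin(pi*s/4) ds = (0) - (0) = 0.
Directly, an antiderivative of (2) sin(pi*s/4) is -8*cos(pi*s/4)/pi; evaluating from 2 to 4: ∫_{2}^{4} (2) sin(pi*s/4) ds = (8/pi) - (0) = 8/pi.
Summing the pieces and multiplying by (1/4) gives b_1 = 2/pi.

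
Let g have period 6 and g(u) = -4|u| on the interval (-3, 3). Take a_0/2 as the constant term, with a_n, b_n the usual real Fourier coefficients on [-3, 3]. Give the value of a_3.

a_3 = 1/3 ∫_{-3}^{3} g(u) cos(pi*u) du.
g is even and cos(pi*u) is even, so the integrand is even and a_3 = 2/3 ∫_0^{3} g(u) cos(pi*u) du.
Integrating by parts (boundary term plus one more integral), an antiderivative of (-4*u) cos(pi*u) is -4*u*sin(pi*u)/pi - 4*cos(pi*u)/pi**2; evaluating from 0 to 3: ∫_{0}^{3} (-4*u) cos(pi*u) du = (4/pi**2) - (-4/pi**2) = 8/pi**2.
Hence a_3 = (2/3)·(8/pi**2) = 16/(3*pi**2).

16/(3*pi**2)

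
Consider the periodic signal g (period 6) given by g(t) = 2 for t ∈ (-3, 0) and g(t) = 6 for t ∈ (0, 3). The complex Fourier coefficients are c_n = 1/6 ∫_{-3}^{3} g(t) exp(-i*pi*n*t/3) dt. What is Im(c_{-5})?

Since g is real-valued, Im(c_{-5}) = -1/6 ∫_{-3}^{3} g(t) sin(-5*pi*t/3) dt = b_{5}/2.
Split the integral at the breakpoints.
Directly, an antiderivative of (2) sin(-5*pi*t/3) is 6*cos(5*pi*t/3)/(5*pi); evaluating from -3 to 0: ∫_{-3}^{0} (2) sin(-5*pi*t/3) dt = (6/(5*pi)) - (-6/(5*pi)) = 12/(5*pi).
Directly, an antiderivative of (6) sin(-5*pi*t/3) is 18*cos(5*pi*t/3)/(5*pi); evaluating from 0 to 3: ∫_{0}^{3} (6) sin(-5*pi*t/3) dt = (-18/(5*pi)) - (18/(5*pi)) = -36/(5*pi).
So ∫_{-3}^{3} g(t) sin(-5*pi*t/3) dt = -24/(5*pi).
Hence Im(c_{-5}) = (-1/6)·(-24/(5*pi)) = 4/(5*pi).

4/(5*pi)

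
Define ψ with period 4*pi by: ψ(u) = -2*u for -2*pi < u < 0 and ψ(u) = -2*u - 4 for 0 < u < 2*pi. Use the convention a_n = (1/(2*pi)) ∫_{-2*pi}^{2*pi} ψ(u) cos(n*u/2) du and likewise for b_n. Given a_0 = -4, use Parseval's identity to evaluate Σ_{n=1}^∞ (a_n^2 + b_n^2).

Parseval: a_0^2/2 + Σ_{n≥1} (a_n^2+b_n^2) = (1/(2*pi)) ∫_{-2*pi}^{2*pi} ψ(u)^2 du = 16 + 16*pi + 32*pi**2/3.
Subtract a_0^2/2 = 8: Σ (a_n^2+b_n^2) = 8 + 16*pi + 32*pi**2/3.

8 + 16*pi + 32*pi**2/3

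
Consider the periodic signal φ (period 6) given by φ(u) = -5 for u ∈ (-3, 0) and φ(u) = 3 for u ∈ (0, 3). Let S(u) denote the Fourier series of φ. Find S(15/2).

3

u = 15/2 differs from u = 3/2 by 1 full period(s), and the series is 6-periodic.
φ is continuous at u = 3/2 with value 3, so the series converges to 3 there.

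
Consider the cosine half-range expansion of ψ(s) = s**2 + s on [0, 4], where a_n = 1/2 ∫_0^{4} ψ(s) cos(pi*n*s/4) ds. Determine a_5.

a_5 = 1/2 ∫_0^{4} (s**2 + s) cos(5*pi*s/4) ds.
Integrating by parts twice (tabular method), an antiderivative of (s**2 + s) cos(5*pi*s/4) is 4*s**2*sin(5*pi*s/4)/(5*pi) + 4*s*sin(5*pi*s/4)/(5*pi) + 32*s*cos(5*pi*s/4)/(25*pi**2) - 128*sin(5*pi*s/4)/(125*pi**3) + 16*cos(5*pi*s/4)/(25*pi**2); evaluating from 0 to 4: ∫_{0}^{4} (s**2 + s) cos(5*pi*s/4) ds = (-144/(25*pi**2)) - (16/(25*pi**2)) = -32/(5*pi**2).
Hence a_5 = (1/2)·(-32/(5*pi**2)) = -16/(5*pi**2).

-16/(5*pi**2)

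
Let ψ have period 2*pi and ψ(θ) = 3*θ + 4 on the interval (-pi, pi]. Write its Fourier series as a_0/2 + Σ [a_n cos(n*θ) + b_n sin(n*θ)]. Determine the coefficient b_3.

2

b_3 = 1/pi ∫_{-pi}^{pi} ψ(θ) sin(3*θ) dθ.
Integrating by parts (boundary term plus one more integral), an antiderivative of (3*θ + 4) sin(3*θ) is -θ*cos(3*θ) + sin(3*θ)/3 - 4*cos(3*θ)/3; evaluating from -pi to pi: ∫_{-pi}^{pi} (3*θ + 4) sin(3*θ) dθ = (4/3 + pi) - (4/3 - pi) = 2*pi.
Hence b_3 = (1/pi)·(2*pi) = 2.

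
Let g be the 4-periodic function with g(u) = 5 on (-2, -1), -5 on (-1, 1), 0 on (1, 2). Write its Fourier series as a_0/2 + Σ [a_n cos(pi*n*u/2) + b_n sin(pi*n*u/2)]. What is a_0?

a_0 = 1/2 ∫_{-2}^{2} g(u) du = 1/2 · (-5) = -5/2.

-5/2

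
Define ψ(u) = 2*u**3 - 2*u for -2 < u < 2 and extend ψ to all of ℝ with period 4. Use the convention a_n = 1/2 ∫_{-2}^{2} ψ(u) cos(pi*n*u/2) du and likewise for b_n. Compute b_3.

-64/(9*pi**3) + 8/pi

b_3 = 1/2 ∫_{-2}^{2} ψ(u) sin(3*pi*u/2) du.
ψ is odd and sin(3*pi*u/2) is odd, so the integrand is even and b_3 = ∫_0^{2} ψ(u) sin(3*pi*u/2) du.
Integrating by parts three times (tabular method), an antiderivative of (2*u**3 - 2*u) sin(3*pi*u/2) is -4*u**3*cos(3*pi*u/2)/(3*pi) + 8*u**2*sin(3*pi*u/2)/(3*pi**2) + 32*u*cos(3*pi*u/2)/(9*pi**3) + 4*u*cos(3*pi*u/2)/(3*pi) - 8*sin(3*pi*u/2)/(9*pi**2) - 64*sin(3*pi*u/2)/(27*pi**4); evaluating from 0 to 2: ∫_{0}^{2} (2*u**3 - 2*u) sin(3*pi*u/2) du = (-64/(9*pi**3) + 8/pi) - (0) = -64/(9*pi**3) + 8/pi.
Hence b_3 = -64/(9*pi**3) + 8/pi.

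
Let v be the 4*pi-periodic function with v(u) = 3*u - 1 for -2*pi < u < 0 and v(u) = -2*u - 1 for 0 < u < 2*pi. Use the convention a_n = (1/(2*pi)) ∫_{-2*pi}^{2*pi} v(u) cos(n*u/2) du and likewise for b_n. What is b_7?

b_7 = (1/(2*pi)) ∫_{-2*pi}^{2*pi} v(u) sin(7*u/2) du.
Split the integral at the breakpoints.
Integrating by parts (boundary term plus one more integral), an antiderivative of (3*u - 1) sin(7*u/2) is -6*u*cos(7*u/2)/7 + 12*sin(7*u/2)/49 + 2*cos(7*u/2)/7; evaluating from -2*pi to 0: ∫_{-2*pi}^{0} (3*u - 1) sin(7*u/2) du = (2/7) - (-12*pi/7 - 2/7) = 4/7 + 12*pi/7.
Integrating by parts (boundary term plus one more integral), an antiderivative of (-2*u - 1) sin(7*u/2) is 4*u*cos(7*u/2)/7 - 8*sin(7*u/2)/49 + 2*cos(7*u/2)/7; evaluating from 0 to 2*pi: ∫_{0}^{2*pi} (-2*u - 1) sin(7*u/2) du = (-8*pi/7 - 2/7) - (2/7) = -8*pi/7 - 4/7.
Summing the pieces and multiplying by (1/(2*pi)) gives b_7 = 2/7.

2/7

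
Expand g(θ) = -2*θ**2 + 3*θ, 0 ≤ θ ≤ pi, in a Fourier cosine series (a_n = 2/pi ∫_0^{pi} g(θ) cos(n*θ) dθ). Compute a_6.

-2/9

a_6 = 2/pi ∫_0^{pi} (-2*θ**2 + 3*θ) cos(6*θ) dθ.
Integrating by parts twice (tabular method), an antiderivative of (-2*θ**2 + 3*θ) cos(6*θ) is -θ**2*sin(6*θ)/3 + θ*sin(6*θ)/2 - θ*cos(6*θ)/9 + sin(6*θ)/54 + cos(6*θ)/12; evaluating from 0 to pi: ∫_{0}^{pi} (-2*θ**2 + 3*θ) cos(6*θ) dθ = (1/12 - pi/9) - (1/12) = -pi/9.
Hence a_6 = (2/pi)·(-pi/9) = -2/9.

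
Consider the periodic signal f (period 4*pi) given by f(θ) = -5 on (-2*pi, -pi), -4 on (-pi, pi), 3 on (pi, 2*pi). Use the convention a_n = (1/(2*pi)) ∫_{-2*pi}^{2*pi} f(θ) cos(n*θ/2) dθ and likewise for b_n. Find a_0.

a_0 = (1/(2*pi)) ∫_{-2*pi}^{2*pi} f(θ) dθ = (1/(2*pi)) · (-10*pi) = -5.

-5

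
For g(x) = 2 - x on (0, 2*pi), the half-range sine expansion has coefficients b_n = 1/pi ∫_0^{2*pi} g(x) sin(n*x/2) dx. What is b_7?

b_7 = 1/pi ∫_0^{2*pi} (2 - x) sin(7*x/2) dx.
Integrating by parts (boundary term plus one more integral), an antiderivative of (2 - x) sin(7*x/2) is 2*x*cos(7*x/2)/7 - 4*sin(7*x/2)/49 - 4*cos(7*x/2)/7; evaluating from 0 to 2*pi: ∫_{0}^{2*pi} (2 - x) sin(7*x/2) dx = (4/7 - 4*pi/7) - (-4/7) = 8/7 - 4*pi/7.
Hence b_7 = (1/pi)·(8/7 - 4*pi/7) = 4*(2 - pi)/(7*pi).

4*(2 - pi)/(7*pi)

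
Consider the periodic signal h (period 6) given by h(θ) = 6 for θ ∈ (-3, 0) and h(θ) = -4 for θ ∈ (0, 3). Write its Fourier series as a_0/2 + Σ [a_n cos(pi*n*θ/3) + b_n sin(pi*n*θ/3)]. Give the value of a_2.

0

a_2 = 1/3 ∫_{-3}^{3} h(θ) cos(2*pi*θ/3) dθ.
Split the integral at the breakpoints.
Directly, an antiderivative of (6) cos(2*pi*θ/3) is 9*sin(2*pi*θ/3)/pi; evaluating from -3 to 0: ∫_{-3}^{0} (6) cos(2*pi*θ/3) dθ = (0) - (0) = 0.
Directly, an antiderivative of (-4) cos(2*pi*θ/3) is -6*sin(2*pi*θ/3)/pi; evaluating from 0 to 3: ∫_{0}^{3} (-4) cos(2*pi*θ/3) dθ = (0) - (0) = 0.
Summing the pieces and multiplying by (1/3) gives a_2 = 0.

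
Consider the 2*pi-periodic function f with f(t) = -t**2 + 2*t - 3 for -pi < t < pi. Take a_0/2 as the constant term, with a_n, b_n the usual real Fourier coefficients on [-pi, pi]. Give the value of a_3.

4/9

a_3 = 1/pi ∫_{-pi}^{pi} f(t) cos(3*t) dt.
Integrating by parts twice (tabular method), an antiderivative of (-t**2 + 2*t - 3) cos(3*t) is -t**2*sin(3*t)/3 + 2*t*sin(3*t)/3 - 2*t*cos(3*t)/9 - 25*sin(3*t)/27 + 2*cos(3*t)/9; evaluating from -pi to pi: ∫_{-pi}^{pi} (-t**2 + 2*t - 3) cos(3*t) dt = (-2/9 + 2*pi/9) - (-2*pi/9 - 2/9) = 4*pi/9.
Hence a_3 = (1/pi)·(4*pi/9) = 4/9.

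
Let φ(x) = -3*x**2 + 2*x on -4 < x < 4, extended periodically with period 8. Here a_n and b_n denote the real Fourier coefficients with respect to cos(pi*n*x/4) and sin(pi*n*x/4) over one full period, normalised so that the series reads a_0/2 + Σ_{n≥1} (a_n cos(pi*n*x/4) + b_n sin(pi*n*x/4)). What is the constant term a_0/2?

a_0 = 1/4 ∫_{-4}^{4} φ(x) dx = 1/4 · (-128) = -32.
So the constant term a_0/2 = -16.

-16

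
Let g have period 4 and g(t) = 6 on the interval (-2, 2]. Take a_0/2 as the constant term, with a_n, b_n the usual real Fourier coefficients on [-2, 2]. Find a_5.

0

a_5 = 1/2 ∫_{-2}^{2} g(t) cos(5*pi*t/2) dt.
g is even and cos(5*pi*t/2) is even, so the integrand is even and a_5 = ∫_0^{2} g(t) cos(5*pi*t/2) dt.
Directly, an antiderivative of (6) cos(5*pi*t/2) is 12*sin(5*pi*t/2)/(5*pi); evaluating from 0 to 2: ∫_{0}^{2} (6) cos(5*pi*t/2) dt = (0) - (0) = 0.
Hence a_5 = 0.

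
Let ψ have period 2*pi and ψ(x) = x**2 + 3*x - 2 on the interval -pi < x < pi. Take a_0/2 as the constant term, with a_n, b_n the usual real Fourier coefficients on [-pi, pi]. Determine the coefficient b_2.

-3

b_2 = 1/pi ∫_{-pi}^{pi} ψ(x) sin(2*x) dx.
Integrating by parts twice (tabular method), an antiderivative of (x**2 + 3*x - 2) sin(2*x) is -x**2*cos(2*x)/2 + x*sin(2*x)/2 - 3*x*cos(2*x)/2 + 3*sin(2*x)/4 + 5*cos(2*x)/4; evaluating from -pi to pi: ∫_{-pi}^{pi} (x**2 + 3*x - 2) sin(2*x) dx = (-pi**2/2 - 3*pi/2 + 5/4) - (-pi**2/2 + 5/4 + 3*pi/2) = -3*pi.
Hence b_2 = (1/pi)·(-3*pi) = -3.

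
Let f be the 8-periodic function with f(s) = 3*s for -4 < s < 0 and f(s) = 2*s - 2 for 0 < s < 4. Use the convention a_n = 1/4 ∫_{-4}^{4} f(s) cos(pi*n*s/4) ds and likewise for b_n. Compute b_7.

b_7 = 1/4 ∫_{-4}^{4} f(s) sin(7*pi*s/4) ds.
Split the integral at the breakpoints.
Integrating by parts (boundary term plus one more integral), an antiderivative of (3*s) sin(7*pi*s/4) is -12*s*cos(7*pi*s/4)/(7*pi) + 48*sin(7*pi*s/4)/(49*pi**2); evaluating from -4 to 0: ∫_{-4}^{0} (3*s) sin(7*pi*s/4) ds = (0) - (-48/(7*pi)) = 48/(7*pi).
Integrating by parts (boundary term plus one more integral), an antiderivative of (2*s - 2) sin(7*pi*s/4) is -8*s*cos(7*pi*s/4)/(7*pi) + 32*sin(7*pi*s/4)/(49*pi**2) + 8*cos(7*pi*s/4)/(7*pi); evaluating from 0 to 4: ∫_{0}^{4} (2*s - 2) sin(7*pi*s/4) ds = (24/(7*pi)) - (8/(7*pi)) = 16/(7*pi).
Summing the pieces and multiplying by (1/4) gives b_7 = 16/(7*pi).

16/(7*pi)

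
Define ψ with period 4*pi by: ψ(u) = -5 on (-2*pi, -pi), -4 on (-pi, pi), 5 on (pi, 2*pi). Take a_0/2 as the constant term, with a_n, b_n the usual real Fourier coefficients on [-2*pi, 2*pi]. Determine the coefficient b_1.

b_1 = (1/(2*pi)) ∫_{-2*pi}^{2*pi} ψ(u) sin(u/2) du.
Split the integral at the breakpoints.
Directly, an antiderivative of (-5) sin(u/2) is 10*cos(u/2); evaluating from -2*pi to -pi: ∫_{-2*pi}^{-pi} (-5) sin(u/2) du = (0) - (-10) = 10.
Directly, an antiderivative of (-4) sin(u/2) is 8*cos(u/2); evaluating from -pi to pi: ∫_{-pi}^{pi} (-4) sin(u/2) du = (0) - (0) = 0.
Directly, an antiderivative of (5) sin(u/2) is -10*cos(u/2); evaluating from pi to 2*pi: ∫_{pi}^{2*pi} (5) sin(u/2) du = (10) - (0) = 10.
Summing the pieces and multiplying by (1/(2*pi)) gives b_1 = 10/pi.

10/pi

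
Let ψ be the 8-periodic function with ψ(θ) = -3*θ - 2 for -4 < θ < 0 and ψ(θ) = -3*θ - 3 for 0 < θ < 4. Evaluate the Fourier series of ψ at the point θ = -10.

4

θ = -10 differs from θ = -2 by -1 full period(s), and the series is 8-periodic.
ψ is continuous at θ = -2 with value 4, so the series converges to 4 there.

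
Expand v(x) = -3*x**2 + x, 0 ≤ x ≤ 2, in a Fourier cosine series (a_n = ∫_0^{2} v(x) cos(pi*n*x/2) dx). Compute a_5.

a_5 = ∫_0^{2} (-3*x**2 + x) cos(5*pi*x/2) dx.
Integrating by parts twice (tabular method), an antiderivative of (-3*x**2 + x) cos(5*pi*x/2) is -6*x**2*sin(5*pi*x/2)/(5*pi) + 2*x*sin(5*pi*x/2)/(5*pi) - 24*x*cos(5*pi*x/2)/(25*pi**2) + 48*sin(5*pi*x/2)/(125*pi**3) + 4*cos(5*pi*x/2)/(25*pi**2); evaluating from 0 to 2: ∫_{0}^{2} (-3*x**2 + x) cos(5*pi*x/2) dx = (44/(25*pi**2)) - (4/(25*pi**2)) = 8/(5*pi**2).
Hence a_5 = 8/(5*pi**2).

8/(5*pi**2)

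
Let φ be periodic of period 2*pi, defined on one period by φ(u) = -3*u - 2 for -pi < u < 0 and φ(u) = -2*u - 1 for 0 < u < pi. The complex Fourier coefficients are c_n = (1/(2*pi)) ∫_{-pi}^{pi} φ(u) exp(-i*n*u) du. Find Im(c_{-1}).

-5/2 + 1/pi

Since φ is real-valued, Im(c_{-1}) = -(1/(2*pi)) ∫_{-pi}^{pi} φ(u) sin(-u) du = b_{1}/2.
Split the integral at the breakpoints.
Integrating by parts (boundary term plus one more integral), an antiderivative of (-3*u - 2) sin(-u) is -3*u*cos(u) + 3*sin(u) - 2*cos(u); evaluating from -pi to 0: ∫_{-pi}^{0} (-3*u - 2) sin(-u) du = (-2) - (2 - 3*pi) = -4 + 3*pi.
Integrating by parts (boundary term plus one more integral), an antiderivative of (-2*u - 1) sin(-u) is -2*u*cos(u) + 2*sin(u) - cos(u); evaluating from 0 to pi: ∫_{0}^{pi} (-2*u - 1) sin(-u) du = (1 + 2*pi) - (-1) = 2 + 2*pi.
So ∫_{-pi}^{pi} φ(u) sin(-u) du = -2 + 5*pi.
Hence Im(c_{-1}) = (-1/(2*pi))·(-2 + 5*pi) = -5/2 + 1/pi.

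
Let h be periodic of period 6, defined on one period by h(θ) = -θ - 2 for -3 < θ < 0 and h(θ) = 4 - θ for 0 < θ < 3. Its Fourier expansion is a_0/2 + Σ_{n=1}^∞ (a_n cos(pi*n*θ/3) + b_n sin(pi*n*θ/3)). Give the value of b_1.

6/pi

b_1 = 1/3 ∫_{-3}^{3} h(θ) sin(pi*θ/3) dθ.
Split the integral at the breakpoints.
Integrating by parts (boundary term plus one more integral), an antiderivative of (-θ - 2) sin(pi*θ/3) is 3*θ*cos(pi*θ/3)/pi - 9*sin(pi*θ/3)/pi**2 + 6*cos(pi*θ/3)/pi; evaluating from -3 to 0: ∫_{-3}^{0} (-θ - 2) sin(pi*θ/3) dθ = (6/pi) - (3/pi) = 3/pi.
Integrating by parts (boundary term plus one more integral), an antiderivative of (4 - θ) sin(pi*θ/3) is 3*θ*cos(pi*θ/3)/pi - 9*sin(pi*θ/3)/pi**2 - 12*cos(pi*θ/3)/pi; evaluating from 0 to 3: ∫_{0}^{3} (4 - θ) sin(pi*θ/3) dθ = (3/pi) - (-12/pi) = 15/pi.
Summing the pieces and multiplying by (1/3) gives b_1 = 6/pi.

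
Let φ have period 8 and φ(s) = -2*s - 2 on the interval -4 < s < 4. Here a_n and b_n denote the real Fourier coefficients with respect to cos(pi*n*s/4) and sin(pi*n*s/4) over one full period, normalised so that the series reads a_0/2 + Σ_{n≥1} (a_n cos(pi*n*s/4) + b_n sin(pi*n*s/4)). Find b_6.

b_6 = 1/4 ∫_{-4}^{4} φ(s) sin(3*pi*s/2) ds.
Integrating by parts (boundary term plus one more integral), an antiderivative of (-2*s - 2) sin(3*pi*s/2) is 4*s*cos(3*pi*s/2)/(3*pi) - 8*sin(3*pi*s/2)/(9*pi**2) + 4*cos(3*pi*s/2)/(3*pi); evaluating from -4 to 4: ∫_{-4}^{4} (-2*s - 2) sin(3*pi*s/2) ds = (20/(3*pi)) - (-4/pi) = 32/(3*pi).
Hence b_6 = (1/4)·(32/(3*pi)) = 8/(3*pi).

8/(3*pi)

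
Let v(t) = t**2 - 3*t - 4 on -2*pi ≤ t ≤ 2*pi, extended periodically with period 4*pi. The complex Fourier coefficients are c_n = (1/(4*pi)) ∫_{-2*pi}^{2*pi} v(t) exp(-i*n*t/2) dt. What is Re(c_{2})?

Since v is real-valued, Re(c_{2}) = (1/(4*pi)) ∫_{-2*pi}^{2*pi} v(t) cos(t) dt = a_{2}/2.
Integrating by parts twice (tabular method), an antiderivative of (t**2 - 3*t - 4) cos(t) is t**2*sin(t) - 3*t*sin(t) + 2*t*cos(t) - 6*sin(t) - 3*cos(t); evaluating from -2*pi to 2*pi: ∫_{-2*pi}^{2*pi} (t**2 - 3*t - 4) cos(t) dt = (-3 + 4*pi) - (-4*pi - 3) = 8*pi.
Hence Re(c_{2}) = (1/(4*pi))·(8*pi) = 2.

2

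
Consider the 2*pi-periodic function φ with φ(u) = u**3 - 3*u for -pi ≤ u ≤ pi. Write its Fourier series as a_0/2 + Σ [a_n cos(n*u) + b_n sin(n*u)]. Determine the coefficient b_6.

19/18 - pi**2/3

b_6 = 1/pi ∫_{-pi}^{pi} φ(u) sin(6*u) du.
φ is odd and sin(6*u) is odd, so the integrand is even and b_6 = 2/pi ∫_0^{pi} φ(u) sin(6*u) du.
Integrating by parts three times (tabular method), an antiderivative of (u**3 - 3*u) sin(6*u) is -u**3*cos(6*u)/6 + u**2*sin(6*u)/12 + 19*u*cos(6*u)/36 - 19*sin(6*u)/216; evaluating from 0 to pi: ∫_{0}^{pi} (u**3 - 3*u) sin(6*u) du = (pi*(19 - 6*pi**2)/36) - (0) = pi*(19 - 6*pi**2)/36.
Hence b_6 = (2/pi)·(pi*(19 - 6*pi**2)/36) = 19/18 - pi**2/3.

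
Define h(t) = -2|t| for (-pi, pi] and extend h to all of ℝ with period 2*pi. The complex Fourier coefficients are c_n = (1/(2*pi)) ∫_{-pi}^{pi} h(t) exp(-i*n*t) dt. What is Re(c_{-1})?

Since h is real-valued, Re(c_{-1}) = (1/(2*pi)) ∫_{-pi}^{pi} h(t) cos(-t) dt = a_{1}/2.
h is even and cos(-t) is even, so the integrand is even: ∫_{-pi}^{pi} h(t) cos(-t) dt = 2∫_0^{pi} h(t) cos(-t) dt.
Integrating by parts (boundary term plus one more integral), an antiderivative of (-2*t) cos(-t) is -2*t*sin(t) - 2*cos(t); evaluating from 0 to pi: ∫_{0}^{pi} (-2*t) cos(-t) dt = (2) - (-2) = 4.
So ∫_{-pi}^{pi} h(t) cos(-t) dt = 8.
Hence Re(c_{-1}) = (1/(2*pi))·(8) = 4/pi.

4/pi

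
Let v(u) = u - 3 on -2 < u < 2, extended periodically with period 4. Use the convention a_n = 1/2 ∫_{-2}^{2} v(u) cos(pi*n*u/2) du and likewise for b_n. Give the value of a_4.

0

a_4 = 1/2 ∫_{-2}^{2} v(u) cos(2*pi*u) du.
Integrating by parts (boundary term plus one more integral), an antiderivative of (u - 3) cos(2*pi*u) is u*sin(2*pi*u)/(2*pi) - 3*sin(2*pi*u)/(2*pi) + cos(2*pi*u)/(4*pi**2); evaluating from -2 to 2: ∫_{-2}^{2} (u - 3) cos(2*pi*u) du = (1/(4*pi**2)) - (1/(4*pi**2)) = 0.
Hence a_4 = (1/2)·(0) = 0.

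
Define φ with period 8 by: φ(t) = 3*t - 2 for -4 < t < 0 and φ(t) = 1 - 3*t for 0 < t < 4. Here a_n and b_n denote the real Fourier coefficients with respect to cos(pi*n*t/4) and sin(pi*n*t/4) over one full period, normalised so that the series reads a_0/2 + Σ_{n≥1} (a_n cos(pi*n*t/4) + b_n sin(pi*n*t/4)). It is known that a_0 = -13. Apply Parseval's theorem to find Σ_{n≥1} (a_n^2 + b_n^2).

57/2

Parseval: a_0^2/2 + Σ_{n≥1} (a_n^2+b_n^2) = 1/4 ∫_{-4}^{4} φ(t)^2 dt = 113.
Subtract a_0^2/2 = 169/2: Σ (a_n^2+b_n^2) = 57/2.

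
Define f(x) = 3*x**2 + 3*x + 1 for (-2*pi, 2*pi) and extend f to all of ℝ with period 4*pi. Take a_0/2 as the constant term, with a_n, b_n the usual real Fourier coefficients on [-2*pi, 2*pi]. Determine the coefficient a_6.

a_6 = (1/(2*pi)) ∫_{-2*pi}^{2*pi} f(x) cos(3*x) dx.
Integrating by parts twice (tabular method), an antiderivative of (3*x**2 + 3*x + 1) cos(3*x) is x**2*sin(3*x) + x*sin(3*x) + 2*x*cos(3*x)/3 + sin(3*x)/9 + cos(3*x)/3; evaluating from -2*pi to 2*pi: ∫_{-2*pi}^{2*pi} (3*x**2 + 3*x + 1) cos(3*x) dx = (1/3 + 4*pi/3) - (1/3 - 4*pi/3) = 8*pi/3.
Hence a_6 = (1/(2*pi))·(8*pi/3) = 4/3.

4/3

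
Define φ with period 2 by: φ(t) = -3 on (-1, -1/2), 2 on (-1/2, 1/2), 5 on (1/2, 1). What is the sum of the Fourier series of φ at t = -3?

1

t = -3 differs from t = 1 by -2 full period(s), and the series is 2-periodic.
At t = 1 the one-sided limits are φ(1^-) = 5 and φ(1^+) = -3.
By Dirichlet's theorem the series converges to their average, [(5) + (-3)]/2 = 1.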